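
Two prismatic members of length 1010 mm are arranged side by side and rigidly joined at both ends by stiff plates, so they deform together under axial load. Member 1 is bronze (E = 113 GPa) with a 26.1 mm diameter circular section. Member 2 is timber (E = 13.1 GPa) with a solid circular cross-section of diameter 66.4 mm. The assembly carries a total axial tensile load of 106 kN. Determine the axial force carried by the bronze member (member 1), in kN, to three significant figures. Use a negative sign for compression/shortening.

60.6 kN

A_1 = 535 mm².
A_2 = 3463 mm².
Equal strain + equilibrium ⇒ each member carries load in proportion to AE: A₁E₁ = 60460000 N, A₂E₂ = 45360000 N, ΣAE = 105800000 N.
F₁ = P·A₁E₁/ΣAE = 106000·60460000/105800000 = 60560 N.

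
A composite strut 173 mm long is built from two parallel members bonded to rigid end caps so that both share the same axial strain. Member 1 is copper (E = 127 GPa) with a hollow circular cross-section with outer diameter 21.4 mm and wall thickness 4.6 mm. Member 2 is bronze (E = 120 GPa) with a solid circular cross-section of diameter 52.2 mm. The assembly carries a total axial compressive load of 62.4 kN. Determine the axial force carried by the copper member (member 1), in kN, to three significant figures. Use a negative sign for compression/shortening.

-6.69 kN

A_1 = 242.8 mm².
A_2 = 2140 mm².
Equal strain + equilibrium ⇒ each member carries load in proportion to AE: A₁E₁ = 30830000 N, A₂E₂ = 256800000 N, ΣAE = 287600000 N.
F₁ = P·A₁E₁/ΣAE = -62400·30830000/287600000 = -6689 N.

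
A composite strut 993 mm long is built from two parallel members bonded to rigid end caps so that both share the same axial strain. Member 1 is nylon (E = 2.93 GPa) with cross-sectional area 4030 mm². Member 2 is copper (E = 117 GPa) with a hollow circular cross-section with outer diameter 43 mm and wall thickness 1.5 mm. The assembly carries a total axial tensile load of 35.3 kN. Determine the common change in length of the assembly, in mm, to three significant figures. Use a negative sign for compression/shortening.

A_2 = 195.6 mm².
Equal strain + equilibrium ⇒ each member carries load in proportion to AE: A₁E₁ = 11810000 N, A₂E₂ = 22880000 N, ΣAE = 34690000 N.
δ = PL/ΣAE = 35300·993/34690000 = 1.01 mm.

1.01 mm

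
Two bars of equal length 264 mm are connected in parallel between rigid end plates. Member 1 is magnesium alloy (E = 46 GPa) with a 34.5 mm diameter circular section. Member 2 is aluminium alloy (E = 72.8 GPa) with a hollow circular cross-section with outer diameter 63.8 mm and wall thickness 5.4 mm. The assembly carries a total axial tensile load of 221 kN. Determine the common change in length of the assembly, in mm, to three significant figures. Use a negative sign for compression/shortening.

A_1 = 934.8 mm².
A_2 = 990.7 mm².
Equal strain + equilibrium ⇒ each member carries load in proportion to AE: A₁E₁ = 43000000 N, A₂E₂ = 72130000 N, ΣAE = 115100000 N.
δ = PL/ΣAE = 221000·264/115100000 = 0.5068 mm.

0.507 mm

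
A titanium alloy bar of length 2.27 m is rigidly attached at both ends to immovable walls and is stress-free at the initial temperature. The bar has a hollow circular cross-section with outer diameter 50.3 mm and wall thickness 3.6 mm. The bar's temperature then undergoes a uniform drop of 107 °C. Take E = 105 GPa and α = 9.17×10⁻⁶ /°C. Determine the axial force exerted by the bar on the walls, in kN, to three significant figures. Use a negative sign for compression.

54.4 kN

Free thermal expansion αLΔT = 9.17e-6 · 2270 · -107 = -2.227 mm.
The walls impose strain ε = −(-2.227)/2270 = 9.8119e-04; σ = Eε = 105000 · 9.8119e-04 = 103 MPa.
Wall reaction R = σ·A = 103·528.2 = 54410 N = 54.41 kN.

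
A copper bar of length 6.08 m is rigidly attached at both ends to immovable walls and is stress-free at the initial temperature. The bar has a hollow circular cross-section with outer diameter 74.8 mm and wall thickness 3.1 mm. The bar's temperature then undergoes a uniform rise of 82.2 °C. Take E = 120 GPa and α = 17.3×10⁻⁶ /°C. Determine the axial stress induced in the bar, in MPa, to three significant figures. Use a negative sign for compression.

-171 MPa

Free thermal expansion αLΔT = 17.3e-6 · 6080 · 82.2 = 8.646 mm.
The walls impose strain ε = −(8.646)/6080 = -1.4221e-03; σ = Eε = 120000 · -1.4221e-03 = -170.6 MPa.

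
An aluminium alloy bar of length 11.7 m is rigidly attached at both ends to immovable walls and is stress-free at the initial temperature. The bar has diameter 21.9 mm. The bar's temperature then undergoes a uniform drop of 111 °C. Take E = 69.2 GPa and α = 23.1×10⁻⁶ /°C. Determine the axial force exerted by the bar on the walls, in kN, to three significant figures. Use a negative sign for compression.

66.8 kN

Free thermal expansion αLΔT = 23.1e-6 · 11700 · -111 = -30 mm.
The walls impose strain ε = −(-30)/11700 = 2.5641e-03; σ = Eε = 69200 · 2.5641e-03 = 177.4 MPa.
Wall reaction R = σ·A = 177.4·376.7 = 66840 N = 66.84 kN.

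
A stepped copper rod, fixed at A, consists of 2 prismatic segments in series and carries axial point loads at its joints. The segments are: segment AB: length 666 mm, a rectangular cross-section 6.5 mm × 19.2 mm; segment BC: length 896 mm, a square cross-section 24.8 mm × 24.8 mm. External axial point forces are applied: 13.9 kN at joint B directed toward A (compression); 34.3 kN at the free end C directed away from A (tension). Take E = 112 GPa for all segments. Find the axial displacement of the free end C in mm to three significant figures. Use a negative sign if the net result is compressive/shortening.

1.42 mm

Internal axial forces (sectioning from the free end, tension +): N_BC = 34.3 kN, N_AB = 20.4 kN.
A_AB = 124.8 mm².
A_BC = 615 mm².
δ_AB = 20400·666/(124.8·112000) = 0.972 mm
δ_BC = 34300·896/(615·112000) = 0.4461 mm
δ = Σδ_i = 1.418 mm.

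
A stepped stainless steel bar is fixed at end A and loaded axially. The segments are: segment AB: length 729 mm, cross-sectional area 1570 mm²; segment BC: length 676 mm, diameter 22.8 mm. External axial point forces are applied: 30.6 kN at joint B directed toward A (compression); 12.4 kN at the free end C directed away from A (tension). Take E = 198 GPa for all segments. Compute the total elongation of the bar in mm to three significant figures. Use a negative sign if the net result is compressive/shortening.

0.0610 mm

Internal axial forces (sectioning from the free end, tension +): N_BC = 12.4 kN, N_AB = -18.2 kN.
A_BC = 408.3 mm².
δ_AB = -18200·729/(1570·198000) = -0.04268 mm
δ_BC = 12400·676/(408.3·198000) = 0.1037 mm
δ = Σδ_i = 0.06101 mm.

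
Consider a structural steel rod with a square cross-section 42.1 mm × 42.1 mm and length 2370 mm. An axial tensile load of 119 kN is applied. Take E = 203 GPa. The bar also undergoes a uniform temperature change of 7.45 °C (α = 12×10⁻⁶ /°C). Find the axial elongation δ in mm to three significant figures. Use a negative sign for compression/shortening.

0.996 mm

A = 1772 mm².
δ_mech = NL/(AE) = 119000·2370/(1772·203000) = 0.7839 mm.
δ_thermal = αLΔT = 12e-6·2370·7.45 = 0.2119 mm.
δ = δ_mech + δ_thermal = 0.9957 mm.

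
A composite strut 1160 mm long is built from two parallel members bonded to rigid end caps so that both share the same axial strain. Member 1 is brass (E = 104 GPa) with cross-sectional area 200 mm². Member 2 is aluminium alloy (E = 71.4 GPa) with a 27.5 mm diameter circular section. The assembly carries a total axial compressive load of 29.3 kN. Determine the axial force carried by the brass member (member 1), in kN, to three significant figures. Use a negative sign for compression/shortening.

-9.64 kN

A_2 = 594 mm².
Equal strain + equilibrium ⇒ each member carries load in proportion to AE: A₁E₁ = 20800000 N, A₂E₂ = 42410000 N, ΣAE = 63210000 N.
F₁ = P·A₁E₁/ΣAE = -29300·20800000/63210000 = -9642 N.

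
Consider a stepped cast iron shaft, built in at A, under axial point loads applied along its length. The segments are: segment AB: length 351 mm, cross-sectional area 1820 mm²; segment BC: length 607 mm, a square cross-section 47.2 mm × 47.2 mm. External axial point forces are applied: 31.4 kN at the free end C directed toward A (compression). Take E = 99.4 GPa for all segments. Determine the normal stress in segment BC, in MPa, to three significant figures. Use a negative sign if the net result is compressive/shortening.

Internal axial forces (sectioning from the free end, tension +): N_BC = -31.4 kN, N_AB = -31.4 kN.
A_BC = 2228 mm².
σ_BC = N_BC/A_BC = -31400/2228 = -14.09 MPa.

-14.1 MPa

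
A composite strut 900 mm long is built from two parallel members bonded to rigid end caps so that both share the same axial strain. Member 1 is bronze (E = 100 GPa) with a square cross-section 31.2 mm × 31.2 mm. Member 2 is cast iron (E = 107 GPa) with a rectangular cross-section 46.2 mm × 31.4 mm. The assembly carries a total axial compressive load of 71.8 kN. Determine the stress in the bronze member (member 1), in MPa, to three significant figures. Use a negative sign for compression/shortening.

-28.4 MPa

A_1 = 973.4 mm².
A_2 = 1451 mm².
Equal strain + equilibrium ⇒ each member carries load in proportion to AE: A₁E₁ = 97340000 N, A₂E₂ = 155200000 N, ΣAE = 252600000 N.
σ₁ = P·E₁/ΣAE = -71800·100000/252600000 = -28.43 MPa.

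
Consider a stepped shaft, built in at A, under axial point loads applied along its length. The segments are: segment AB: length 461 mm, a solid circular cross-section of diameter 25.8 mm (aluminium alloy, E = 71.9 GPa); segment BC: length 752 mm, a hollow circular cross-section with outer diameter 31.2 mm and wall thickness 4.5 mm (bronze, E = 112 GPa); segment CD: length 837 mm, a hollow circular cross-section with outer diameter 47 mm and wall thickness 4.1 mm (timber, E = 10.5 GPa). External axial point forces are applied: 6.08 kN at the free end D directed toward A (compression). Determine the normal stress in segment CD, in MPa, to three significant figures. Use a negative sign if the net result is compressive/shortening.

Internal axial forces (sectioning from the free end, tension +): N_CD = -6.08 kN, N_BC = -6.08 kN, N_AB = -6.08 kN.
A_CD = 552.6 mm².
σ_CD = N_CD/A_CD = -6080/552.6 = -11 MPa.

-11.0 MPa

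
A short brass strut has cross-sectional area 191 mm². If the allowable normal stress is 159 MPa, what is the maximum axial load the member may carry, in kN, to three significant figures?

30.4 kN

P_max = σ_allow · A = 159 · 191 = 30370 N = 30.37 kN.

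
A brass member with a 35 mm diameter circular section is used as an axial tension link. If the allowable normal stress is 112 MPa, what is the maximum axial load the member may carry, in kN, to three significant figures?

108 kN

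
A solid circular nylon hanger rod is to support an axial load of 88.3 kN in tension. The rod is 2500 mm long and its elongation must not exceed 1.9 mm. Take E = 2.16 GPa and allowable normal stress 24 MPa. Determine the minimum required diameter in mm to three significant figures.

Required area A ≥ P/σ_allow = 88300/24 = 3679 mm².
For a solid circular section, d ≥ √(4A/π) = 68.44 mm.
Elongation limit: A ≥ PL/(Eδ_allow) = 88300·2500/(2160·1.9) = 53790 mm² ⇒ d ≥ 261.7 mm.
The elongation limit governs.

262 mm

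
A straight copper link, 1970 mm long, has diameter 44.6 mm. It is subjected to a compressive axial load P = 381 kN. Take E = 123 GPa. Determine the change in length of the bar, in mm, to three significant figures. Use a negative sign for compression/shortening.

-3.91 mm

A = 1562 mm².
δ_mech = NL/(AE) = -381000·1970/(1562·123000) = -3.906 mm.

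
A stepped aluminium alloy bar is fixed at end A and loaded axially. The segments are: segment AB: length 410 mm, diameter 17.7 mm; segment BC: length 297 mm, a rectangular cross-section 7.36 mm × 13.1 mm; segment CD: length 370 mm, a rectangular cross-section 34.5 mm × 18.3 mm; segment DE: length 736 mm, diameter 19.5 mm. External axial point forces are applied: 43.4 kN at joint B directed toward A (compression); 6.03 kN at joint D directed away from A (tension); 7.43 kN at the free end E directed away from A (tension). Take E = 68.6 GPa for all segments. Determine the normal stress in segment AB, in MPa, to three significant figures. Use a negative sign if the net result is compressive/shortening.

Internal axial forces (sectioning from the free end, tension +): N_DE = 7.43 kN, N_CD = 13.46 kN, N_BC = 13.46 kN, N_AB = -29.94 kN.
A_AB = 246.1 mm².
σ_AB = N_AB/A_AB = -29940/246.1 = -121.7 MPa.

-122 MPa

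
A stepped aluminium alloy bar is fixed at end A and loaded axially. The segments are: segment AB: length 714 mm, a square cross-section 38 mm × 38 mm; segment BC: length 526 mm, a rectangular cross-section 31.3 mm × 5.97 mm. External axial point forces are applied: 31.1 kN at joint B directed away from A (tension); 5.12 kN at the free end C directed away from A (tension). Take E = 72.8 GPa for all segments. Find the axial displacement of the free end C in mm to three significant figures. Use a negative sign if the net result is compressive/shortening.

0.444 mm

Internal axial forces (sectioning from the free end, tension +): N_BC = 5.12 kN, N_AB = 36.22 kN.
A_AB = 1444 mm².
A_BC = 186.9 mm².
δ_AB = 36220·714/(1444·72800) = 0.246 mm
δ_BC = 5120·526/(186.9·72800) = 0.198 mm
δ = Σδ_i = 0.444 mm.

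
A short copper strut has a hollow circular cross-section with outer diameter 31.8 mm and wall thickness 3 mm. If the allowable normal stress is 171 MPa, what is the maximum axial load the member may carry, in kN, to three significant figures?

A = 271.4 mm².
P_max = σ_allow · A = 171 · 271.4 = 46420 N = 46.42 kN.

46.4 kN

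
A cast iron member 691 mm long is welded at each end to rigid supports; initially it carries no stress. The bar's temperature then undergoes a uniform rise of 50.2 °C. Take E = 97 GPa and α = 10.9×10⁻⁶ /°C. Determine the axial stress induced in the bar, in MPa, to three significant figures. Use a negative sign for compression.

-53.1 MPa

Free thermal expansion αLΔT = 10.9e-6 · 691 · 50.2 = 0.3781 mm.
The walls impose strain ε = −(0.3781)/691 = -5.4718e-04; σ = Eε = 97000 · -5.4718e-04 = -53.08 MPa.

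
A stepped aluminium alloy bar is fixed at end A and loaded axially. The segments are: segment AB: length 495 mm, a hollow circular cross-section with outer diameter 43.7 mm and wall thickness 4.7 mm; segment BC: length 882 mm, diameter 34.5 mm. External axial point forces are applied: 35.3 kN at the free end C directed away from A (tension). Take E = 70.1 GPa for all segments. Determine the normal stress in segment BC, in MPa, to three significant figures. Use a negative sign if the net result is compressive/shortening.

37.8 MPa

Internal axial forces (sectioning from the free end, tension +): N_BC = 35.3 kN, N_AB = 35.3 kN.
A_BC = 934.8 mm².
σ_BC = N_BC/A_BC = 35300/934.8 = 37.76 MPa.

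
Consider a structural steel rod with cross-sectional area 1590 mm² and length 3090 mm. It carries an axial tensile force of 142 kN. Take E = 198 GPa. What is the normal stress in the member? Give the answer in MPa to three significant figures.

89.3 MPa

σ = N/A = 142000/1590 = 89.31 MPa.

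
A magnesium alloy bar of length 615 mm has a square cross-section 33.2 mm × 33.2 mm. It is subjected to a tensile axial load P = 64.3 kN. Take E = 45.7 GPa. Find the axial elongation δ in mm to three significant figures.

0.785 mm

A = 1102 mm².
δ_mech = NL/(AE) = 64300·615/(1102·45700) = 0.785 mm.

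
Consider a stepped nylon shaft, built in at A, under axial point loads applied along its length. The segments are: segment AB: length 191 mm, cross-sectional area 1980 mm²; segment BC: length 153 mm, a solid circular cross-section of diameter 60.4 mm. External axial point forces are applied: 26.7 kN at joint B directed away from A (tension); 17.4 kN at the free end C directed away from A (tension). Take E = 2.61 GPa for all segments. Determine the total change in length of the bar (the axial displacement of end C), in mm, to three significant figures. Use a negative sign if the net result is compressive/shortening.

1.99 mm

Internal axial forces (sectioning from the free end, tension +): N_BC = 17.4 kN, N_AB = 44.1 kN.
A_BC = 2865 mm².
δ_AB = 44100·191/(1980·2610) = 1.63 mm
δ_BC = 17400·153/(2865·2610) = 0.356 mm
δ = Σδ_i = 1.986 mm.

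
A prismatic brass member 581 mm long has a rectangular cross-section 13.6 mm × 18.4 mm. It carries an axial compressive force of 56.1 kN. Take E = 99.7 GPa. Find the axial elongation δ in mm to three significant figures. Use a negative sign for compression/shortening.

-1.31 mm

A = 250.2 mm².
δ_mech = NL/(AE) = -56100·581/(250.2·99700) = -1.306 mm.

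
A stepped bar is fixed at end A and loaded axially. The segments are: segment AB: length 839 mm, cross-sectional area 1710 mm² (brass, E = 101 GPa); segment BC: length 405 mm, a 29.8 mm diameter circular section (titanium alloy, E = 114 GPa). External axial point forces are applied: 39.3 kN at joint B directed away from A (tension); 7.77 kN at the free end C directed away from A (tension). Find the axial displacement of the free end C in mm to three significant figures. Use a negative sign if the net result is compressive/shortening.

Internal axial forces (sectioning from the free end, tension +): N_BC = 7.77 kN, N_AB = 47.07 kN.
A_BC = 697.5 mm².
δ_AB = 47070·839/(1710·101000) = 0.2287 mm
δ_BC = 7770·405/(697.5·114000) = 0.03958 mm
δ = Σδ_i = 0.2682 mm.

0.268 mm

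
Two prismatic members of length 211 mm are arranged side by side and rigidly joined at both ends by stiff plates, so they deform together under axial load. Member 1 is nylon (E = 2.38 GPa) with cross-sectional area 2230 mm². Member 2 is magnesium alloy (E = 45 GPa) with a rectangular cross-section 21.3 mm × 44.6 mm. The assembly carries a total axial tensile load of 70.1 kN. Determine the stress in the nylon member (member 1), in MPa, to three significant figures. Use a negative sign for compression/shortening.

A_2 = 950 mm².
Equal strain + equilibrium ⇒ each member carries load in proportion to AE: A₁E₁ = 5307000 N, A₂E₂ = 42750000 N, ΣAE = 48060000 N.
σ₁ = P·E₁/ΣAE = 70100·2380/48060000 = 3.472 MPa.

3.47 MPa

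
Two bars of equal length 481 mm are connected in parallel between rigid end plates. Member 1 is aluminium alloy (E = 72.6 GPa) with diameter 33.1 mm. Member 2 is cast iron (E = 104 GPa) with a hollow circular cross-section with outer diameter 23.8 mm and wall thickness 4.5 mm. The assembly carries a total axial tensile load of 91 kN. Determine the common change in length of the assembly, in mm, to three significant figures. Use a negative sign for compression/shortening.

A_1 = 860.5 mm².
A_2 = 272.8 mm².
Equal strain + equilibrium ⇒ each member carries load in proportion to AE: A₁E₁ = 62470000 N, A₂E₂ = 28380000 N, ΣAE = 90850000 N.
δ = PL/ΣAE = 91000·481/90850000 = 0.4818 mm.

0.482 mm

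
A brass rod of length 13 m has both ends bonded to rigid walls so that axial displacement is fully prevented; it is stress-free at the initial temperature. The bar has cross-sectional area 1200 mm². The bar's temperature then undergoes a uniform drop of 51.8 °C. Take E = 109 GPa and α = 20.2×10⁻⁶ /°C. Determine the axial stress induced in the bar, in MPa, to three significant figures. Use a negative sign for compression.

Free thermal expansion αLΔT = 20.2e-6 · 13000 · -51.8 = -13.6 mm.
The walls impose strain ε = −(-13.6)/13000 = 1.0464e-03; σ = Eε = 109000 · 1.0464e-03 = 114.1 MPa.

114 MPa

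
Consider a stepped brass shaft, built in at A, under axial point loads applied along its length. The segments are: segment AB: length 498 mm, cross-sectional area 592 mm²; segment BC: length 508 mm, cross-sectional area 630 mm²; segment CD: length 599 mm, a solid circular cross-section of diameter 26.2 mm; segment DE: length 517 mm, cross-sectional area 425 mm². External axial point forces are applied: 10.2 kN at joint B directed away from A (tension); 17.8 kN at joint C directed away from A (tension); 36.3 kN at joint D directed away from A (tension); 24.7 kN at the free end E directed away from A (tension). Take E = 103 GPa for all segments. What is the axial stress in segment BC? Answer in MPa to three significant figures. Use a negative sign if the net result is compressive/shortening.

Internal axial forces (sectioning from the free end, tension +): N_DE = 24.7 kN, N_CD = 61 kN, N_BC = 78.8 kN, N_AB = 89 kN.
σ_BC = N_BC/A_BC = 78800/630 = 125.1 MPa.

125 MPa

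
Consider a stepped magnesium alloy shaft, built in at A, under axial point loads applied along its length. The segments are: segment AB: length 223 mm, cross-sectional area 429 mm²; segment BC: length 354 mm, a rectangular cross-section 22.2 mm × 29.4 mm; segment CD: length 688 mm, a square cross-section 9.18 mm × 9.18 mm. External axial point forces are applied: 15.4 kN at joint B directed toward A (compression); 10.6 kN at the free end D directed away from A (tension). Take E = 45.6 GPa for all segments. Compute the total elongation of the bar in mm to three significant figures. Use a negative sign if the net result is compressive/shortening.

Internal axial forces (sectioning from the free end, tension +): N_CD = 10.6 kN, N_BC = 10.6 kN, N_AB = -4.8 kN.
A_BC = 652.7 mm².
A_CD = 84.27 mm².
δ_AB = -4800·223/(429·45600) = -0.05472 mm
δ_BC = 10600·354/(652.7·45600) = 0.1261 mm
δ_CD = 10600·688/(84.27·45600) = 1.898 mm
δ = Σδ_i = 1.969 mm.

1.97 mm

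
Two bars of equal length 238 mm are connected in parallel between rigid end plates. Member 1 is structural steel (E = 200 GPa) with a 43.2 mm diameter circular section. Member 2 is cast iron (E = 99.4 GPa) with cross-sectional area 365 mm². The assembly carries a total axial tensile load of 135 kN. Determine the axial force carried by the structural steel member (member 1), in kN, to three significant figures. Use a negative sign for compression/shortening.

120 kN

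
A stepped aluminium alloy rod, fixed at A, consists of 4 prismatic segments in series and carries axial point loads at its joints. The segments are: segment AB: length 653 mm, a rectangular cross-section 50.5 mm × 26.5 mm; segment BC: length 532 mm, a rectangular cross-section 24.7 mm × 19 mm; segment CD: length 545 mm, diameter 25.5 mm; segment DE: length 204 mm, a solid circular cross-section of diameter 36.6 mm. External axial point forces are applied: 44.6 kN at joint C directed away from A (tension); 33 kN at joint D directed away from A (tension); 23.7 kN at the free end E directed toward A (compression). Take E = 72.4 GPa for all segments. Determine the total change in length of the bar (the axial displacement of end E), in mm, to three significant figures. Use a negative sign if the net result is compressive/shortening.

1.28 mm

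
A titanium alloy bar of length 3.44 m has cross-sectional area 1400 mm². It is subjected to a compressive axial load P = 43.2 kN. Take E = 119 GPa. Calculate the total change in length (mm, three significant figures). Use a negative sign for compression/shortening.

δ_mech = NL/(AE) = -43200·3440/(1400·119000) = -0.892 mm.

-0.892 mm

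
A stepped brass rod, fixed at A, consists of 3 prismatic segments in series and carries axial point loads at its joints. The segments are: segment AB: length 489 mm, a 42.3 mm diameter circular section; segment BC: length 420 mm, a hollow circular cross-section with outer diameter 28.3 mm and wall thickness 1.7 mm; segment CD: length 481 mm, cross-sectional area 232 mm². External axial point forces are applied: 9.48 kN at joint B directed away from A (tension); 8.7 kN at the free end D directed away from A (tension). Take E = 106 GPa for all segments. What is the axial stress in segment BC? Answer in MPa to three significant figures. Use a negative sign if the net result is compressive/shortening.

61.2 MPa

Internal axial forces (sectioning from the free end, tension +): N_CD = 8.7 kN, N_BC = 8.7 kN, N_AB = 18.18 kN.
A_BC = 142.1 mm².
σ_BC = N_BC/A_BC = 8700/142.1 = 61.24 MPa.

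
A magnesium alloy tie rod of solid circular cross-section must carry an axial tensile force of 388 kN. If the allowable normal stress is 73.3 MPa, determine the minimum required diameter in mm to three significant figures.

82.1 mm

Required area A ≥ P/σ_allow = 388000/73.3 = 5293 mm².
For a solid circular section, d ≥ √(4A/π) = 82.1 mm.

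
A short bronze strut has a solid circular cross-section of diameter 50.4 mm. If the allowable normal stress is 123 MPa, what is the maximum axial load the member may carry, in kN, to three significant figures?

245 kN

A = 1995 mm².
P_max = σ_allow · A = 123 · 1995 = 245400 N = 245.4 kN.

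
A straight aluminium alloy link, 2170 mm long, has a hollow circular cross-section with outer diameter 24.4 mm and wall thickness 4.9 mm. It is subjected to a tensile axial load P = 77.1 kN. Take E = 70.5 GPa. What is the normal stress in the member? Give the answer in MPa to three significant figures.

257 MPa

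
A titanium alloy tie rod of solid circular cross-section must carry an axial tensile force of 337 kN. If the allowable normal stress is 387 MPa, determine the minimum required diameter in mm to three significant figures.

33.3 mm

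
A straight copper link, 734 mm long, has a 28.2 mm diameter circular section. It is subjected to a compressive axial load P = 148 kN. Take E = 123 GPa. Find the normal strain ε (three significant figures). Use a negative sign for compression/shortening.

-0.00193

A = 624.6 mm².
σ = N/A = -237 MPa; ε = σ/E = -237/123000 = -1.926e-03.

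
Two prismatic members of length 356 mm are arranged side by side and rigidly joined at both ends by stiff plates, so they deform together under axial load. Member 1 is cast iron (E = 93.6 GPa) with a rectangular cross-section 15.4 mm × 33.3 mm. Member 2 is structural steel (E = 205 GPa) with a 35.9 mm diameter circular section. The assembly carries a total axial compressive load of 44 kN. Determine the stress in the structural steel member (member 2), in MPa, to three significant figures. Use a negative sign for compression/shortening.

A_1 = 512.8 mm².
A_2 = 1012 mm².
Equal strain + equilibrium ⇒ each member carries load in proportion to AE: A₁E₁ = 48000000 N, A₂E₂ = 207500000 N, ΣAE = 255500000 N.
σ₂ = P·E₂/ΣAE = -44000·205000/255500000 = -35.3 MPa.

-35.3 MPa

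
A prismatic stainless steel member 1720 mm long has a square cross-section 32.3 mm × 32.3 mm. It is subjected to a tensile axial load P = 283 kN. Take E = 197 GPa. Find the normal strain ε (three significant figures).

A = 1043 mm².
σ = N/A = 271.3 MPa; ε = σ/E = 271.3/197000 = 1.377e-03.

0.00138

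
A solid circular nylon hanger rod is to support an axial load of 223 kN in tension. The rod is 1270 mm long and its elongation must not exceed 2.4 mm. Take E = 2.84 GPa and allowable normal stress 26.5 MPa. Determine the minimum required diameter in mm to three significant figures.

230 mm

Required area A ≥ P/σ_allow = 223000/26.5 = 8415 mm².
For a solid circular section, d ≥ √(4A/π) = 103.5 mm.
Elongation limit: A ≥ PL/(Eδ_allow) = 223000·1270/(2840·2.4) = 41550 mm² ⇒ d ≥ 230 mm.
The elongation limit governs.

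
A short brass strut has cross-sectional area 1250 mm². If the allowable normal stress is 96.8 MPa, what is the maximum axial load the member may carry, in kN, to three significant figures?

P_max = σ_allow · A = 96.8 · 1250 = 121000 N = 121 kN.

121 kN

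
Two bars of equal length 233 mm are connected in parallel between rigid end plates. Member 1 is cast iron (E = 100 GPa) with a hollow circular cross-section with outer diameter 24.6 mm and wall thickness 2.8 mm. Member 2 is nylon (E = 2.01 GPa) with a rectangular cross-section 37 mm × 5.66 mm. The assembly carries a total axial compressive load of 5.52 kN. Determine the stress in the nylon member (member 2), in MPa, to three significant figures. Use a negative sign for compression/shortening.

-0.566 MPa

A_1 = 191.8 mm².
A_2 = 209.4 mm².
Equal strain + equilibrium ⇒ each member carries load in proportion to AE: A₁E₁ = 19180000 N, A₂E₂ = 420900 N, ΣAE = 19600000 N.
σ₂ = P·E₂/ΣAE = -5520·2010/19600000 = -0.5662 MPa.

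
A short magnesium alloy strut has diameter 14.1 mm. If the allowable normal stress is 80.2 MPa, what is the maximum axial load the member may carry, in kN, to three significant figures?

12.5 kN

A = 156.1 mm².
P_max = σ_allow · A = 80.2 · 156.1 = 12520 N = 12.52 kN.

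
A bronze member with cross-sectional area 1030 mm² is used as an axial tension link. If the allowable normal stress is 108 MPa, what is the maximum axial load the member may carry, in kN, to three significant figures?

P_max = σ_allow · A = 108 · 1030 = 111200 N = 111.2 kN.

111 kN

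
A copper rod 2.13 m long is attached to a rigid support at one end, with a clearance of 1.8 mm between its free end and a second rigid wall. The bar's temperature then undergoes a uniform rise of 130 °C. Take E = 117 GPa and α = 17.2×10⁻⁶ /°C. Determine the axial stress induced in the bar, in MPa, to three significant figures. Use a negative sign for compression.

-163 MPa

Free thermal expansion αLΔT = 17.2e-6 · 2130 · 130 = 4.763 mm.
The walls engage after the gap closes; constrained expansion = 4.763 − 1.8 = 2.963 mm.
The walls impose strain ε = −(2.963)/2130 = -1.3909e-03; σ = Eε = 117000 · -1.3909e-03 = -162.7 MPa.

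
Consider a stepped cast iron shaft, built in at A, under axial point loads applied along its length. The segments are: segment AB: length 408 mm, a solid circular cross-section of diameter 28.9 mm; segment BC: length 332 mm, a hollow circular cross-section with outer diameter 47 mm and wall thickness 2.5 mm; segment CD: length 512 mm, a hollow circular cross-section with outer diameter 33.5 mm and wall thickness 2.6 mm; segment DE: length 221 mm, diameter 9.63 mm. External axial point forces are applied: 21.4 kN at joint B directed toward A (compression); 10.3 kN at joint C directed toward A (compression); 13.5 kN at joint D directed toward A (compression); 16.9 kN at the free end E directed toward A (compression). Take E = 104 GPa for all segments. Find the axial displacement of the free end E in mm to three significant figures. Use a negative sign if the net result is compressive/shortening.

-1.83 mm

Internal axial forces (sectioning from the free end, tension +): N_DE = -16.9 kN, N_CD = -30.4 kN, N_BC = -40.7 kN, N_AB = -62.1 kN.
A_AB = 656 mm².
A_BC = 349.5 mm².
A_CD = 252.4 mm².
A_DE = 72.84 mm².
δ_AB = -62100·408/(656·104000) = -0.3714 mm
δ_BC = -40700·332/(349.5·104000) = -0.3717 mm
δ_CD = -30400·512/(252.4·104000) = -0.593 mm
δ_DE = -16900·221/(72.84·104000) = -0.4931 mm
δ = Σδ_i = -1.829 mm.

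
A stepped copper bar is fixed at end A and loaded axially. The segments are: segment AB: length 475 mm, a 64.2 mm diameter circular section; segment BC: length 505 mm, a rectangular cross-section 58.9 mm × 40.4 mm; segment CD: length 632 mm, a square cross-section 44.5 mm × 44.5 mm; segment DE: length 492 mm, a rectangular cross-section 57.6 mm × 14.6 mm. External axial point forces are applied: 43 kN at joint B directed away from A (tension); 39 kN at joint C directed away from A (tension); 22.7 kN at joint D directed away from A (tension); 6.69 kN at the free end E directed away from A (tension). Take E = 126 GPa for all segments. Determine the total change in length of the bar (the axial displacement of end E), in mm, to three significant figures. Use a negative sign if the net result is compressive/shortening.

Internal axial forces (sectioning from the free end, tension +): N_DE = 6.69 kN, N_CD = 29.39 kN, N_BC = 68.39 kN, N_AB = 111.4 kN.
A_AB = 3237 mm².
A_BC = 2380 mm².
A_CD = 1980 mm².
A_DE = 841 mm².
δ_AB = 111400·475/(3237·126000) = 0.1297 mm
δ_BC = 68390·505/(2380·126000) = 0.1152 mm
δ_CD = 29390·632/(1980·126000) = 0.07444 mm
δ_DE = 6690·492/(841·126000) = 0.03106 mm
δ = Σδ_i = 0.3504 mm.

0.350 mm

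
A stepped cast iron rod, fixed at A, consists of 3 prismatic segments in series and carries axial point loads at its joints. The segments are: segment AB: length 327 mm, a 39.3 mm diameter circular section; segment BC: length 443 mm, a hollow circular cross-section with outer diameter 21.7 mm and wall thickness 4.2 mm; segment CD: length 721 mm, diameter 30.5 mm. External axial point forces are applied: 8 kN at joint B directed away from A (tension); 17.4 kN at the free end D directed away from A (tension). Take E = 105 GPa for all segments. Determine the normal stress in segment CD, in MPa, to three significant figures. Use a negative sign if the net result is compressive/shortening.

Internal axial forces (sectioning from the free end, tension +): N_CD = 17.4 kN, N_BC = 17.4 kN, N_AB = 25.4 kN.
A_CD = 730.6 mm².
σ_CD = N_CD/A_CD = 17400/730.6 = 23.82 MPa.

23.8 MPa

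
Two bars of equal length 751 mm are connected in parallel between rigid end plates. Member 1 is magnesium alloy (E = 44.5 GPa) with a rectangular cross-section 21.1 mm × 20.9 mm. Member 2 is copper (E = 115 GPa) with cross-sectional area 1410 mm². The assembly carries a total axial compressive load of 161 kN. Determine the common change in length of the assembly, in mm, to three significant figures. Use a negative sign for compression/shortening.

-0.665 mm

A_1 = 441 mm².
Equal strain + equilibrium ⇒ each member carries load in proportion to AE: A₁E₁ = 19620000 N, A₂E₂ = 162200000 N, ΣAE = 181800000 N.
δ = PL/ΣAE = -161000·751/181800000 = -0.6652 mm.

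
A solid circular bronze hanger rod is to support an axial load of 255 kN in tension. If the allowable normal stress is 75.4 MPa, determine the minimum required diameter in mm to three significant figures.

Required area A ≥ P/σ_allow = 255000/75.4 = 3382 mm².
For a solid circular section, d ≥ √(4A/π) = 65.62 mm.

65.6 mm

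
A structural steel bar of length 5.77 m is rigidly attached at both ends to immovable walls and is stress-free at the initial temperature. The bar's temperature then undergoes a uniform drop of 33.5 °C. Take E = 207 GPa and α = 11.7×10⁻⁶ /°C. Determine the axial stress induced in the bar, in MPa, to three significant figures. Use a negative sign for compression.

Free thermal expansion αLΔT = 11.7e-6 · 5770 · -33.5 = -2.262 mm.
The walls impose strain ε = −(-2.262)/5770 = 3.9195e-04; σ = Eε = 207000 · 3.9195e-04 = 81.13 MPa.

81.1 MPa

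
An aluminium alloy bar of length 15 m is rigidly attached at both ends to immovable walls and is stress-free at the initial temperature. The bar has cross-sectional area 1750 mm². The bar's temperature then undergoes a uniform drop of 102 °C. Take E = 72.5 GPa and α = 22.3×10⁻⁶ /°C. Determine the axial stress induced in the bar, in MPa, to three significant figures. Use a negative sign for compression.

165 MPa

Free thermal expansion αLΔT = 22.3e-6 · 15000 · -102 = -34.12 mm.
The walls impose strain ε = −(-34.12)/15000 = 2.2746e-03; σ = Eε = 72500 · 2.2746e-03 = 164.9 MPa.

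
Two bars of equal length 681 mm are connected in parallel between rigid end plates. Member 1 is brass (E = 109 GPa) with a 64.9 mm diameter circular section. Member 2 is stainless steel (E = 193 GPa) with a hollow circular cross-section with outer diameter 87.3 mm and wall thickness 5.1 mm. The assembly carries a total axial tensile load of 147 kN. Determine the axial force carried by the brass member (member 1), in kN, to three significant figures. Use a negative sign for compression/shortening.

86.2 kN

A_1 = 3308 mm².
A_2 = 1317 mm².
Equal strain + equilibrium ⇒ each member carries load in proportion to AE: A₁E₁ = 360600000 N, A₂E₂ = 254200000 N, ΣAE = 614800000 N.
F₁ = P·A₁E₁/ΣAE = 147000·360600000/614800000 = 86220 N.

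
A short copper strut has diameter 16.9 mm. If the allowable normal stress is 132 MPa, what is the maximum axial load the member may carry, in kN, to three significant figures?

29.6 kN

A = 224.3 mm².
P_max = σ_allow · A = 132 · 224.3 = 29610 N = 29.61 kN.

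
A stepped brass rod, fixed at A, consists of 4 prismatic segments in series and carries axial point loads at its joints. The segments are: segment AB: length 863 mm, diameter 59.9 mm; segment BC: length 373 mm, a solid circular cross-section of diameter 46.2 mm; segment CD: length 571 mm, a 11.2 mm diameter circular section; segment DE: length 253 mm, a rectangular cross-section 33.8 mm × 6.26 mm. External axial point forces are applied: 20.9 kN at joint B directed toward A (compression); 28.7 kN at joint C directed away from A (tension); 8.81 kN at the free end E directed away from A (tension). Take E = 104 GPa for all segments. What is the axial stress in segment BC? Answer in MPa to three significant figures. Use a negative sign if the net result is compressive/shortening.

22.4 MPa

Internal axial forces (sectioning from the free end, tension +): N_DE = 8.81 kN, N_CD = 8.81 kN, N_BC = 37.51 kN, N_AB = 16.61 kN.
A_BC = 1676 mm².
σ_BC = N_BC/A_BC = 37510/1676 = 22.38 MPa.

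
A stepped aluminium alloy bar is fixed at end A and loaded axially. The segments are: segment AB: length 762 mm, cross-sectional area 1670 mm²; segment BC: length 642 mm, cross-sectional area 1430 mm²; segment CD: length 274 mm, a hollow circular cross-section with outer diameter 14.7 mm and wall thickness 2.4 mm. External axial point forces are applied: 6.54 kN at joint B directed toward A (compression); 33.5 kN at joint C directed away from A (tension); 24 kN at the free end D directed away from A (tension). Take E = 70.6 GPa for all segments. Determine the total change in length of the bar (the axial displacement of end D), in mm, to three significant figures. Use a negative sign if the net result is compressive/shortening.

1.70 mm

Internal axial forces (sectioning from the free end, tension +): N_CD = 24 kN, N_BC = 57.5 kN, N_AB = 50.96 kN.
A_CD = 92.74 mm².
δ_AB = 50960·762/(1670·70600) = 0.3294 mm
δ_BC = 57500·642/(1430·70600) = 0.3656 mm
δ_CD = 24000·274/(92.74·70600) = 1.004 mm
δ = Σδ_i = 1.699 mm.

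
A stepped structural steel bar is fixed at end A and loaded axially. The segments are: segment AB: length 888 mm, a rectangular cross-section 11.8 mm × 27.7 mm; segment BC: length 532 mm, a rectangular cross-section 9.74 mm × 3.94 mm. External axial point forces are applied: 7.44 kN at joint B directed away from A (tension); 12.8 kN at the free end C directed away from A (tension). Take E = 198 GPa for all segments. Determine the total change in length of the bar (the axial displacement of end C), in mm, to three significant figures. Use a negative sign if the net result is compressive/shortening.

1.17 mm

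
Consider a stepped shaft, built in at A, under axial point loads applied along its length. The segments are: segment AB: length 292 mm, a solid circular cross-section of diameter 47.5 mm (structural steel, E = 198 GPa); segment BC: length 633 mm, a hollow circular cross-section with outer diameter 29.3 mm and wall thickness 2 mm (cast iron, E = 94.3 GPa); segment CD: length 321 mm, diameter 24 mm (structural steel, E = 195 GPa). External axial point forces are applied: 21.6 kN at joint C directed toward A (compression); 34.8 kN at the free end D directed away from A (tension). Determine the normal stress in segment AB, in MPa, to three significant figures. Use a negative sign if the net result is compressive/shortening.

Internal axial forces (sectioning from the free end, tension +): N_CD = 34.8 kN, N_BC = 13.2 kN, N_AB = 13.2 kN.
A_AB = 1772 mm².
σ_AB = N_AB/A_AB = 13200/1772 = 7.449 MPa.

7.45 MPa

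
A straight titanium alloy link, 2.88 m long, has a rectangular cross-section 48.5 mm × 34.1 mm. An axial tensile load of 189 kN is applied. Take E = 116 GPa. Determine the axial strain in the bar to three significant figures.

A = 1654 mm².
σ = N/A = 114.3 MPa; ε = σ/E = 114.3/116000 = 9.852e-04.

9.85e-04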